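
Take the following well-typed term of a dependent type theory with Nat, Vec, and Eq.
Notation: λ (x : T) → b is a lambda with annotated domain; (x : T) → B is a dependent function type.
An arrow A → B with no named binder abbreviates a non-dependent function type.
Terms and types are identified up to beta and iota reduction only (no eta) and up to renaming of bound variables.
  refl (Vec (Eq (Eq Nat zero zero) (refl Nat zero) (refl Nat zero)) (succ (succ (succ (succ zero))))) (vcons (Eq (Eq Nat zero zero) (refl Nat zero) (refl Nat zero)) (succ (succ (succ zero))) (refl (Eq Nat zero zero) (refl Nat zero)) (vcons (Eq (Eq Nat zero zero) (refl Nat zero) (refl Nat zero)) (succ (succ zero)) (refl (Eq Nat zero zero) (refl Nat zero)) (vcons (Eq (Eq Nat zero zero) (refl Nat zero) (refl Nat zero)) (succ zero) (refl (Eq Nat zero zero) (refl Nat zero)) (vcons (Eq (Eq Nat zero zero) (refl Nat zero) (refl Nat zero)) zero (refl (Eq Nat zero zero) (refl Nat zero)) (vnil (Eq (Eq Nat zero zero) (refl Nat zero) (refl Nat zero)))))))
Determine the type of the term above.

the term's type:
  Eq (Vec (Eq (Eq Nat zero zero) (refl Nat zero) (refl Nat zero)) (succ (succ (succ (succ zero))))) (vcons (Eq (Eq Nat zero zero) (refl Nat zero) (refl Nat zero)) (succ (succ (succ zero))) (refl (Eq Nat zero zero) (refl Nat zero)) (vcons (Eq (Eq Nat zero zero) (refl Nat zero) (refl Nat zero)) (succ (succ zero)) (refl (Eq Nat zero zero) (refl Nat zero)) (vcons (Eq (Eq Nat zero zero) (refl Nat zero) (refl Nat zero)) (succ zero) (refl (Eq Nat zero zero) (refl Nat zero)) (vcons (Eq (Eq Nat zero zero) (refl Nat zero) (refl Nat zero)) zero (refl (Eq Nat zero zero) (refl Nat zero)) (vnil (Eq (Eq Nat zero zero) (refl Nat zero) (refl Nat zero))))))) (vcons (Eq (Eq Nat zero zero) (refl Nat zero) (refl Nat zero)) (succ (succ (succ zero))) (refl (Eq Nat zero zero) (refl Nat zero)) (vcons (Eq (Eq Nat zero zero) (refl Nat zero) (refl Nat zero)) (succ (succ zero)) (refl (Eq Nat zero zero) (refl Nat zero)) (vcons (Eq (Eq Nat zero zero) (refl Nat zero) (refl Nat zero)) (succ zero) (refl (Eq Nat zero zero) (refl Nat zero)) (vcons (Eq (Eq Nat zero zero) (refl Nat zero) (refl Nat zero)) zero (refl (Eq Nat zero zero) (refl Nat zero)) (vnil (Eq (Eq Nat zero zero) (refl Nat zero) (refl Nat zero)))))))


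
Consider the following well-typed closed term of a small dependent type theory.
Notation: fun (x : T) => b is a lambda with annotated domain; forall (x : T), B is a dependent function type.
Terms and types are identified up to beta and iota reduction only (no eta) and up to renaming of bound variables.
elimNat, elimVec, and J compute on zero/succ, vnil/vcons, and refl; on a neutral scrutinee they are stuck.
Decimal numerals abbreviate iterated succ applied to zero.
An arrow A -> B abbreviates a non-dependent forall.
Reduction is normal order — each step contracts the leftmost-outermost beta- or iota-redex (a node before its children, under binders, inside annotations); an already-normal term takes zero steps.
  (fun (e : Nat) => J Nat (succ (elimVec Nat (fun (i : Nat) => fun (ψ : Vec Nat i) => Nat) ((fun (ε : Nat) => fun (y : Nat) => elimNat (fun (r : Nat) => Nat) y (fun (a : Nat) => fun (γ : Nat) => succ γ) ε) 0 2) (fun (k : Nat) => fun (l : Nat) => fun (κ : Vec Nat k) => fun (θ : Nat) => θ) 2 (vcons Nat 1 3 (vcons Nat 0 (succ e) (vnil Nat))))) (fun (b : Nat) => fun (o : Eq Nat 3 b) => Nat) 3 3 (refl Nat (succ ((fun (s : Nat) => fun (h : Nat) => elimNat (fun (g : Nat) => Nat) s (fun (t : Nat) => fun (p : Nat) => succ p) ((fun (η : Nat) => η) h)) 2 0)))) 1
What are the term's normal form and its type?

normal form:
  3
type:
  Nat
observation: 2 normal-order steps separate the term from its normal form.


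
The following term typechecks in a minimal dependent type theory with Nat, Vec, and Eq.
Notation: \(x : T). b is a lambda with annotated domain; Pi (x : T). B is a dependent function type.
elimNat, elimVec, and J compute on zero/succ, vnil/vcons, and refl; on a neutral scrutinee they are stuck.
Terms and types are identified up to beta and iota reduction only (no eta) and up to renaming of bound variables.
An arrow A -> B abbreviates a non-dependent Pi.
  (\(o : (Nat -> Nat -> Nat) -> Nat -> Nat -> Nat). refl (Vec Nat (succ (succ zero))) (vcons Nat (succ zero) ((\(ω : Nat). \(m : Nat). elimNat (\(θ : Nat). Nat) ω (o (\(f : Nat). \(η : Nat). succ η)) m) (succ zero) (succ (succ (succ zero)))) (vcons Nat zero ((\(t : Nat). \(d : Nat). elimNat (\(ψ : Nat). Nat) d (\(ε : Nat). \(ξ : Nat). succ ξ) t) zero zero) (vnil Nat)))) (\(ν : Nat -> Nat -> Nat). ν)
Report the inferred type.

inferred type:
  Eq (Vec Nat (succ (succ zero))) (vcons Nat (succ zero) (succ (succ (succ (succ zero)))) (vcons Nat zero zero (vnil Nat))) (vcons Nat (succ zero) (succ (succ (succ (succ zero)))) (vcons Nat zero zero (vnil Nat)))


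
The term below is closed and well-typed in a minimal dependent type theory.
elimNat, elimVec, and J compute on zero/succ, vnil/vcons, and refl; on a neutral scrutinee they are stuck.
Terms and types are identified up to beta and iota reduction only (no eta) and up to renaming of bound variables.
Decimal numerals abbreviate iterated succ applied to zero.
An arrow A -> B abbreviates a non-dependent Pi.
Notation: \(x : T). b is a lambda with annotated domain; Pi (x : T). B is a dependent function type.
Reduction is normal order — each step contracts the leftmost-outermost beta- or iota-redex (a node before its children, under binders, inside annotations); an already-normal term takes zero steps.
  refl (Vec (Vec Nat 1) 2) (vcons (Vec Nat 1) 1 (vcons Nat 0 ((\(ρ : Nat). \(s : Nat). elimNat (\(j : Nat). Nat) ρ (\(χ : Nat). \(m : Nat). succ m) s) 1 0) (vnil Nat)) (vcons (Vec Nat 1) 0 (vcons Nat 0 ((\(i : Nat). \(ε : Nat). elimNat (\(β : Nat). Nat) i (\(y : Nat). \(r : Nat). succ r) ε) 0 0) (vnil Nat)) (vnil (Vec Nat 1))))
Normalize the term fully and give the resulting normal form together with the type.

reduced normal form:
  refl (Vec (Vec Nat 1) 2) (vcons (Vec Nat 1) 1 (vcons Nat 0 1 (vnil Nat)) (vcons (Vec Nat 1) 0 (vcons Nat 0 0 (vnil Nat)) (vnil (Vec Nat 1))))
the term's type:
  Eq (Vec (Vec Nat 1) 2) (vcons (Vec Nat 1) 1 (vcons Nat 0 1 (vnil Nat)) (vcons (Vec Nat 1) 0 (vcons Nat 0 0 (vnil Nat)) (vnil (Vec Nat 1)))) (vcons (Vec Nat 1) 1 (vcons Nat 0 1 (vnil Nat)) (vcons (Vec Nat 1) 0 (vcons Nat 0 0 (vnil Nat)) (vnil (Vec Nat 1))))
observation: reduction starts at a beta-redex, and 6 normal-order steps reach the normal form.


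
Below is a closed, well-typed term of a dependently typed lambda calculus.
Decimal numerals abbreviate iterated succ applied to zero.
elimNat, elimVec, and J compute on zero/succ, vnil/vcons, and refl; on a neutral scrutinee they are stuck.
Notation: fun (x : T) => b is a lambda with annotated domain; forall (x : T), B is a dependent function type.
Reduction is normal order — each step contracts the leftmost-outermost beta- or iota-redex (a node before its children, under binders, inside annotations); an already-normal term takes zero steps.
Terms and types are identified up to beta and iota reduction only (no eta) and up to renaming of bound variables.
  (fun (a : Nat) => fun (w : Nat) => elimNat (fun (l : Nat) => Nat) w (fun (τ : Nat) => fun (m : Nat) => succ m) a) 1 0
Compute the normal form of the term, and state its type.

normal form:
  1
the term's type:
  Nat
observation: normalization takes exactly 6 steps under the normal-order strategy.


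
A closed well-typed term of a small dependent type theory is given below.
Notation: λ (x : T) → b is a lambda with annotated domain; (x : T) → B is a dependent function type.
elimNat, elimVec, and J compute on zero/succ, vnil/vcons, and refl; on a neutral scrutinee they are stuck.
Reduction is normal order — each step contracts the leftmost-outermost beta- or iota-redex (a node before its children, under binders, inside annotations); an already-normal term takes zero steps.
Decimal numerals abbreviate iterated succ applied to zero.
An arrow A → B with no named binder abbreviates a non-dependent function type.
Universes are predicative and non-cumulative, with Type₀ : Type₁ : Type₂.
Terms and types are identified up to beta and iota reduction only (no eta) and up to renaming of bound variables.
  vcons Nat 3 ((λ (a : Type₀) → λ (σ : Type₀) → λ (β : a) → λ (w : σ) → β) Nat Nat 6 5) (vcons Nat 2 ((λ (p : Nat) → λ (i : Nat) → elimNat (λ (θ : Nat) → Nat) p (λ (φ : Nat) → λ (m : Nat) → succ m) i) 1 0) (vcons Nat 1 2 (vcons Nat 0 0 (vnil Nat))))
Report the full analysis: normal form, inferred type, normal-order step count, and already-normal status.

normal form:
  vcons Nat 3 6 (vcons Nat 2 1 (vcons Nat 1 2 (vcons Nat 0 0 (vnil Nat))))
inferred type:
  Vec Nat 4
reduction steps (normal order): 7
started in normal form: no
first contracted redex: a beta-redex


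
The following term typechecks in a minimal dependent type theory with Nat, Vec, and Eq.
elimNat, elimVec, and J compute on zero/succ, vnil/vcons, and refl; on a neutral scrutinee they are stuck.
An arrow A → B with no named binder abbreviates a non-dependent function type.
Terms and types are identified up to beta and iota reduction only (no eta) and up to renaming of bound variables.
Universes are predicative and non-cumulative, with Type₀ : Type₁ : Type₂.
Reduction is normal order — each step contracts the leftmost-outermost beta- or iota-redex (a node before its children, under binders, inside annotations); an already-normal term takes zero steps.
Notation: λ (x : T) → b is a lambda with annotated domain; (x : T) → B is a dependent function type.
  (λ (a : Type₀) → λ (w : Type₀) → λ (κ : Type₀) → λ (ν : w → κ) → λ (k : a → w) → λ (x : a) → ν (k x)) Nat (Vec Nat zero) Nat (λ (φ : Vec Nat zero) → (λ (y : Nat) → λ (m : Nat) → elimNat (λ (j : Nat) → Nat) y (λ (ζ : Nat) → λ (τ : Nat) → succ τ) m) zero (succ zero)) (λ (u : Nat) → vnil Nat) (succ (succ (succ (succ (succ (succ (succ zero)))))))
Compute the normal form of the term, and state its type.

reduced normal form:
  succ zero
type:
  Nat


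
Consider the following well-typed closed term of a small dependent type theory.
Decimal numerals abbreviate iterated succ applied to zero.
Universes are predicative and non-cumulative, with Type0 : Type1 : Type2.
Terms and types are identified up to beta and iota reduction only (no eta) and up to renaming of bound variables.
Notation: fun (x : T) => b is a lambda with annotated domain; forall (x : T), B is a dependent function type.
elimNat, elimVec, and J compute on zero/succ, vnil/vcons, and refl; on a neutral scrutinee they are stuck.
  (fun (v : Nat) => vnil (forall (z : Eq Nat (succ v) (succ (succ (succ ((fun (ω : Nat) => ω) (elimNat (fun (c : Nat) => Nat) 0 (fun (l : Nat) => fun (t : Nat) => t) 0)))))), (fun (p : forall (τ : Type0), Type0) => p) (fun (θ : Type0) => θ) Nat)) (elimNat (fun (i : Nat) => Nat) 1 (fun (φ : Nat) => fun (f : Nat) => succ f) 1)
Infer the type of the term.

the term's type:
  Vec (forall (v : Eq Nat 3 3), Nat) 0


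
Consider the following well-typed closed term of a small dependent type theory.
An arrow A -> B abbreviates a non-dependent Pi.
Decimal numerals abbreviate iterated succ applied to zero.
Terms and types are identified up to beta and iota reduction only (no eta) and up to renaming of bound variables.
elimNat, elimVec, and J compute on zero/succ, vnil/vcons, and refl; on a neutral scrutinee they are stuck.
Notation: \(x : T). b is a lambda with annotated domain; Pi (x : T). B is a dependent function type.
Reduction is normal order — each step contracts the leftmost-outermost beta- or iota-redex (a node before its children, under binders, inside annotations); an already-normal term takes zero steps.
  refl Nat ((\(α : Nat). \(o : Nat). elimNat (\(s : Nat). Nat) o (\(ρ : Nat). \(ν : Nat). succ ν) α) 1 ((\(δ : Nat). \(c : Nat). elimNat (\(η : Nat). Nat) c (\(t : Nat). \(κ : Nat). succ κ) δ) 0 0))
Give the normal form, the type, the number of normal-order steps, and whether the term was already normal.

reduced normal form:
  refl Nat 1
type:
  Eq Nat 1 1
reduction steps (normal order): 9
term was already normal: no
first redex: a beta-redex


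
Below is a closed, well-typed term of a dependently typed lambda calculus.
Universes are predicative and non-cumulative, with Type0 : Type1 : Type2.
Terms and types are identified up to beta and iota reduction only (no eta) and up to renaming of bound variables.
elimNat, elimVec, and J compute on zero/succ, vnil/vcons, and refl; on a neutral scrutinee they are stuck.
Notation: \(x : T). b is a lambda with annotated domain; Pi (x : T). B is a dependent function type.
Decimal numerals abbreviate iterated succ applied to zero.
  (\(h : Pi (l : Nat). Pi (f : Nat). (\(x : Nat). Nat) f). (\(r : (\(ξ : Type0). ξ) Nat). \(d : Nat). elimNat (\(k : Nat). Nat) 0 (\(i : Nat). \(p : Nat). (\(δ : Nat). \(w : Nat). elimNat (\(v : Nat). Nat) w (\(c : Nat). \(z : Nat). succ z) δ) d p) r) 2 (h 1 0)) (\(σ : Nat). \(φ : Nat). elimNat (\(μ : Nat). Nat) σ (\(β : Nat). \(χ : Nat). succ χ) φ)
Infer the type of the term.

type:
  Nat


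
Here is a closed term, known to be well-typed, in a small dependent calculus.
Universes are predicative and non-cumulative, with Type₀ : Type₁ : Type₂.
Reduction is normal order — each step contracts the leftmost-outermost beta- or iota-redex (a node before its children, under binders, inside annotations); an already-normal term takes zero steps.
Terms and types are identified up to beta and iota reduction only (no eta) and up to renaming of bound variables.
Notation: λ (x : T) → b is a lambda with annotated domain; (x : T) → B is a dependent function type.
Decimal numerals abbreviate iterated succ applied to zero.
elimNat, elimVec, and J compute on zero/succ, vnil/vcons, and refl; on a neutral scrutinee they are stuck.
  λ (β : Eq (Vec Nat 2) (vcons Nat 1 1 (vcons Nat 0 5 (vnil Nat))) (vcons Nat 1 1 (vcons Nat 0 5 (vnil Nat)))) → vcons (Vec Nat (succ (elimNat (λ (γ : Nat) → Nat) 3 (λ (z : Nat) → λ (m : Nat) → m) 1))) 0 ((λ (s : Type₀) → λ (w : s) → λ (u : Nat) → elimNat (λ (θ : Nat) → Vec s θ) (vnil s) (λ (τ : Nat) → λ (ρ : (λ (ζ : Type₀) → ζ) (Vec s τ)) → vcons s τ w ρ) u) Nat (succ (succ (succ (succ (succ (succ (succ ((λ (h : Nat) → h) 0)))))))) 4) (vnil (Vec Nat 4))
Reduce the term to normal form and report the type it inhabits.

normal form:
  λ (β : Eq (Vec Nat 2) (vcons Nat 1 1 (vcons Nat 0 5 (vnil Nat))) (vcons Nat 1 1 (vcons Nat 0 5 (vnil Nat)))) → vcons (Vec Nat 4) 0 (vcons Nat 3 7 (vcons Nat 2 7 (vcons Nat 1 7 (vcons Nat 0 7 (vnil Nat))))) (vnil (Vec Nat 4))
inferred type:
  (β : Eq (Vec Nat 2) (vcons Nat 1 1 (vcons Nat 0 5 (vnil Nat))) (vcons Nat 1 1 (vcons Nat 0 5 (vnil Nat)))) → Vec (Vec Nat 4) 1


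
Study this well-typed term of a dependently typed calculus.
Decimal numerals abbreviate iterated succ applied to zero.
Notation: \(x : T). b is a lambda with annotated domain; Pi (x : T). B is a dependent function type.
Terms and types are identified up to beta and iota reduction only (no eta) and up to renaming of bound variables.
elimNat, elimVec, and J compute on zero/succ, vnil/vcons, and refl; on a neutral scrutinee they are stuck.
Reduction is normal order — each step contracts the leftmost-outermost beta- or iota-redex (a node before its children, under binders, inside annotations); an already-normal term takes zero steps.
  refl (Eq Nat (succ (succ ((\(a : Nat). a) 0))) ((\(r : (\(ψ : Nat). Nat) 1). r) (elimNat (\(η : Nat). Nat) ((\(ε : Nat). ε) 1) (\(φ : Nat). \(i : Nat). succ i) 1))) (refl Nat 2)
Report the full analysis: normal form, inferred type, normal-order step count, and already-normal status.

reduced normal form:
  refl (Eq Nat 2 2) (refl Nat 2)
type:
  Eq (Eq Nat 2 2) (refl Nat 2) (refl Nat 2)
reduction steps (normal order): 7
term was already normal: no
first contracted redex: a beta-redex


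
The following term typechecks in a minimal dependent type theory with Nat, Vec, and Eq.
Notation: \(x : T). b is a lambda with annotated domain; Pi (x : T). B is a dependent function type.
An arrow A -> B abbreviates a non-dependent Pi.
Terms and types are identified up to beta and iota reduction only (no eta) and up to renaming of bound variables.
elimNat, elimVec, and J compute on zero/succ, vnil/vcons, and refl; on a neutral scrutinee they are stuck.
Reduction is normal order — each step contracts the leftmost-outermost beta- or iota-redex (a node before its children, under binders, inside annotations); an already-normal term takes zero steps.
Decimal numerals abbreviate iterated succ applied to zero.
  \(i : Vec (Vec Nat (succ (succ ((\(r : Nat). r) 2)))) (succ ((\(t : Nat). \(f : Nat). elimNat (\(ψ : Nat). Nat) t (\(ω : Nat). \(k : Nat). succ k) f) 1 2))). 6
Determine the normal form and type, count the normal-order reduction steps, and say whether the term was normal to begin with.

reduced normal form:
  \(i : Vec (Vec Nat 4) 4). 6
type:
  Vec (Vec Nat 4) 4 -> Nat
steps to reach normal form (normal order): 10
term was already normal: no
first contracted redex: a beta-redex


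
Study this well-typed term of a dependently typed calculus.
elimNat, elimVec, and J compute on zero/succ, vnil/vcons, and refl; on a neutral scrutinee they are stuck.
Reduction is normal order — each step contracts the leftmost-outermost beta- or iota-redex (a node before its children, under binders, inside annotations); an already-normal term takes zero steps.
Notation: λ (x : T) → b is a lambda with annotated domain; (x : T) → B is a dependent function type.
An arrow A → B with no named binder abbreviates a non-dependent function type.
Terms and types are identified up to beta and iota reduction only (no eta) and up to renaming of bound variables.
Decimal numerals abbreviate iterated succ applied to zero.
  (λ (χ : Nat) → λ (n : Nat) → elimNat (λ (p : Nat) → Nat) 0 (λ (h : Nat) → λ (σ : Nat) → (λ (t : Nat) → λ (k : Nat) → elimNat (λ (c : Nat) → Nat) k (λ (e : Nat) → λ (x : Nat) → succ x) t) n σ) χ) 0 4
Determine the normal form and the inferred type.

reduced normal form:
  0
type:
  Nat
observation: 3 normal-order steps separate the term from its normal form.


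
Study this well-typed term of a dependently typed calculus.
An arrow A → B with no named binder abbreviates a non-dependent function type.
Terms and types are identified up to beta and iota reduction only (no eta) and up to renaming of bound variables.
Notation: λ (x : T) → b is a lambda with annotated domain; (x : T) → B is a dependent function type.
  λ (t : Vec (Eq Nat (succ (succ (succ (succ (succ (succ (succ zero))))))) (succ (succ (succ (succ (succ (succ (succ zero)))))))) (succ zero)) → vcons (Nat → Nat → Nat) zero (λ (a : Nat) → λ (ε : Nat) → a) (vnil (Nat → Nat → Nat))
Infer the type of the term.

type:
  Vec (Eq Nat (succ (succ (succ (succ (succ (succ (succ zero))))))) (succ (succ (succ (succ (succ (succ (succ zero)))))))) (succ zero) → Vec (Nat → Nat → Nat) (succ zero)


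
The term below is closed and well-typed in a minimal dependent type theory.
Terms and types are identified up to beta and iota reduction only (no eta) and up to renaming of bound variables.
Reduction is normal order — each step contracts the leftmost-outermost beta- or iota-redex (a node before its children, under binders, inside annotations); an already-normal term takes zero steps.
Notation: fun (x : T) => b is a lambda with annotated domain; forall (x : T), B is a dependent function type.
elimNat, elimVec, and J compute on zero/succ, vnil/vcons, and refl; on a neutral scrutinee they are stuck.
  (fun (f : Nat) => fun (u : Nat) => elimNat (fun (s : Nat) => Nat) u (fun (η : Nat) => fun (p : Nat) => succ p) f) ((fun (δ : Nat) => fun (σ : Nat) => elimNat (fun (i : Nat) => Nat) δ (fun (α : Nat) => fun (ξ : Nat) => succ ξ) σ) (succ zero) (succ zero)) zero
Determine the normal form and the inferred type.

resulting normal form:
  succ (succ zero)
type:
  Nat
observation: the leftmost-outermost redex is a beta-redex, and normalization takes 15 steps.


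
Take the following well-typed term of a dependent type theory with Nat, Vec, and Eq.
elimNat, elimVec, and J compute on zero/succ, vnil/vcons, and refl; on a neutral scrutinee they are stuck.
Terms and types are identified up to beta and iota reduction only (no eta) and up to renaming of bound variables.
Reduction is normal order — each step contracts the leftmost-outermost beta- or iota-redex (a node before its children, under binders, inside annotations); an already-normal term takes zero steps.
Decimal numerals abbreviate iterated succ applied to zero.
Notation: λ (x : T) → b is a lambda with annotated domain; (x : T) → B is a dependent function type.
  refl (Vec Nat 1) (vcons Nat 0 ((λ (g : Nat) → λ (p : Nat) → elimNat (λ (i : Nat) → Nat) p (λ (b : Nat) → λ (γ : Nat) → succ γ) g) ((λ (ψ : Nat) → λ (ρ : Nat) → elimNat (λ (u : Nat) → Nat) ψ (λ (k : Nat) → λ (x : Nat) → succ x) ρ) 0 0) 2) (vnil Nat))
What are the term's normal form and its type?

resulting normal form:
  refl (Vec Nat 1) (vcons Nat 0 2 (vnil Nat))
the term's type:
  Eq (Vec Nat 1) (vcons Nat 0 2 (vnil Nat)) (vcons Nat 0 2 (vnil Nat))
observation: contracting a beta-redex first, the term normalizes in 6 steps.


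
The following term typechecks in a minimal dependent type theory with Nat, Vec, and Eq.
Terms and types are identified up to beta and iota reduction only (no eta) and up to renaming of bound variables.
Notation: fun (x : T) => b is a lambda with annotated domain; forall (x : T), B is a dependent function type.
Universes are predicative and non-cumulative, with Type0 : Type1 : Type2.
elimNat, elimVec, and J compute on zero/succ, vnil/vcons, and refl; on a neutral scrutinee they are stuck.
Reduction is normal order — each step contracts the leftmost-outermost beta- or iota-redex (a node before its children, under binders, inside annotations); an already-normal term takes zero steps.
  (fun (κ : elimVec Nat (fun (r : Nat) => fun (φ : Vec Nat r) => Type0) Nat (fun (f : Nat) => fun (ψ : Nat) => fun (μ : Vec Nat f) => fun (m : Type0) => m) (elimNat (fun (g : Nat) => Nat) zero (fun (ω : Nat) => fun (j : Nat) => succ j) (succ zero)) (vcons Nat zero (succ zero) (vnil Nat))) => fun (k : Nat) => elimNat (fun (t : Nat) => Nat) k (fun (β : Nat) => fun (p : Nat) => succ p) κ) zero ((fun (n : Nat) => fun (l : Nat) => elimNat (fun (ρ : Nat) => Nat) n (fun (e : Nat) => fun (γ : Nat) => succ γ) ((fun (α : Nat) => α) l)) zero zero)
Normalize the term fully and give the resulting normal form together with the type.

reduced normal form:
  zero
the term's type:
  Nat
observation: the leftmost-outermost redex is a beta-redex, and normalization takes 7 steps.


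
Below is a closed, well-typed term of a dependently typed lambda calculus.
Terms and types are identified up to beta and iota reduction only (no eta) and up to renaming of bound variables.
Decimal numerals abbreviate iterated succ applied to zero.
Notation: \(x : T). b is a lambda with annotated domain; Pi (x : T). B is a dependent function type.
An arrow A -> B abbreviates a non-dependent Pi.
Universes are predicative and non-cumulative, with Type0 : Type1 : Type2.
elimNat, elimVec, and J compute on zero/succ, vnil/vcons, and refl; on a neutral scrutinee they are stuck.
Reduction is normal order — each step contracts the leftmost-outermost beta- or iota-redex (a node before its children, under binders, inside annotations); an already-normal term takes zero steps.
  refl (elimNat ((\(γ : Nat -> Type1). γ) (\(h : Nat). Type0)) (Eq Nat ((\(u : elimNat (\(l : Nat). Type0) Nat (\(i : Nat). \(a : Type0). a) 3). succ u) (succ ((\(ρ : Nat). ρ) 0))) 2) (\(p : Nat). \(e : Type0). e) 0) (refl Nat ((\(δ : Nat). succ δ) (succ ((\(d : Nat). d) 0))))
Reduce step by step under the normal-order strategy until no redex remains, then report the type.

normal-order reduction sequence:
  refl (elimNat ((\(γ : Nat -> Type1). γ) (\(h : Nat). Type0)) (Eq Nat ((\(u : elimNat (\(l : Nat). Type0) Nat (\(i : Nat). \(a : Type0). a) 3). succ u) (succ ((\(ρ : Nat). ρ) 0))) 2) (\(p : Nat). \(e : Type0). e) 0) (refl Nat ((\(δ : Nat). succ δ) (succ ((\(d : Nat). d) 0))))
  ~> refl (Eq Nat ((\(γ : elimNat (\(h : Nat). Type0) Nat (\(u : Nat). \(l : Type0). l) 3). succ γ) (succ ((\(i : Nat). i) 0))) 2) (refl Nat ((\(a : Nat). succ a) (succ ((\(ρ : Nat). ρ) 0))))
  ~> refl (Eq Nat (succ (succ ((\(γ : Nat). γ) 0))) 2) (refl Nat ((\(h : Nat). succ h) (succ ((\(u : Nat). u) 0))))
  ~> refl (Eq Nat 2 2) (refl Nat ((\(γ : Nat). succ γ) (succ ((\(h : Nat). h) 0))))
  ~> refl (Eq Nat 2 2) (refl Nat (succ (succ ((\(γ : Nat). γ) 0))))
  ~> refl (Eq Nat 2 2) (refl Nat 2)
type:
  Eq (Eq Nat 2 2) (refl Nat 2) (refl Nat 2)


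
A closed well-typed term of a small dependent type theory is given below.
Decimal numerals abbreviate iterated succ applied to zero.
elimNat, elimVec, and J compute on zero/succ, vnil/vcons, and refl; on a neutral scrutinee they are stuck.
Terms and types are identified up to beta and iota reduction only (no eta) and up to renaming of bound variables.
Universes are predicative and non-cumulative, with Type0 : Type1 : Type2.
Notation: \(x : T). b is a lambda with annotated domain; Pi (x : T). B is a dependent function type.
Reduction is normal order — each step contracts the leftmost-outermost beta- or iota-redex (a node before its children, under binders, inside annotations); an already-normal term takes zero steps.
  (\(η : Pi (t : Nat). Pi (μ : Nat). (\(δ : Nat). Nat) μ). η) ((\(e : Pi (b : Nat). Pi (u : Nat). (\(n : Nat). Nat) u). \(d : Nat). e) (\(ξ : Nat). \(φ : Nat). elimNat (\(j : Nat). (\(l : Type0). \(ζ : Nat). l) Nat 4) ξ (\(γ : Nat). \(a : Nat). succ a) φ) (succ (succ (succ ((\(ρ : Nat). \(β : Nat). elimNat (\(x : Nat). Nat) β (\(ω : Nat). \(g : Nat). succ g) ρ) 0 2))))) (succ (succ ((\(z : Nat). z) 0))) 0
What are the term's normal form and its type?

resulting normal form:
  2
type:
  Nat
observation: reduction starts at a beta-redex, and 7 normal-order steps reach the normal form.


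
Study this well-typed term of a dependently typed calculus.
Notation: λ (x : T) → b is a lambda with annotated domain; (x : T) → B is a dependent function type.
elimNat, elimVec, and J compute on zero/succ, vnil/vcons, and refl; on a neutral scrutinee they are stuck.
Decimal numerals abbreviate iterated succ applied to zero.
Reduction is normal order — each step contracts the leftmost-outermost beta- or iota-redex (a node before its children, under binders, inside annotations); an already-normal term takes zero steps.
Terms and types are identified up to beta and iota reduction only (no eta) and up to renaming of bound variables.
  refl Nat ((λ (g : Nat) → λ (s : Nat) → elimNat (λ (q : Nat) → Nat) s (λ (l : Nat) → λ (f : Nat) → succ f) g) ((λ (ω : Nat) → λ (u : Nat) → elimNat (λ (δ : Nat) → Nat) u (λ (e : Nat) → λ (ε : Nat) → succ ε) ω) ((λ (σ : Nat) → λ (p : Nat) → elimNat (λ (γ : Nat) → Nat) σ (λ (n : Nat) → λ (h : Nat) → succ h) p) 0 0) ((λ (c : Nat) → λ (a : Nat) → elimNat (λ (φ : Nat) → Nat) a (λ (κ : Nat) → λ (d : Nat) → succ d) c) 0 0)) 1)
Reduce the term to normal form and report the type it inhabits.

normal form:
  refl Nat 1
type:
  Eq Nat 1 1


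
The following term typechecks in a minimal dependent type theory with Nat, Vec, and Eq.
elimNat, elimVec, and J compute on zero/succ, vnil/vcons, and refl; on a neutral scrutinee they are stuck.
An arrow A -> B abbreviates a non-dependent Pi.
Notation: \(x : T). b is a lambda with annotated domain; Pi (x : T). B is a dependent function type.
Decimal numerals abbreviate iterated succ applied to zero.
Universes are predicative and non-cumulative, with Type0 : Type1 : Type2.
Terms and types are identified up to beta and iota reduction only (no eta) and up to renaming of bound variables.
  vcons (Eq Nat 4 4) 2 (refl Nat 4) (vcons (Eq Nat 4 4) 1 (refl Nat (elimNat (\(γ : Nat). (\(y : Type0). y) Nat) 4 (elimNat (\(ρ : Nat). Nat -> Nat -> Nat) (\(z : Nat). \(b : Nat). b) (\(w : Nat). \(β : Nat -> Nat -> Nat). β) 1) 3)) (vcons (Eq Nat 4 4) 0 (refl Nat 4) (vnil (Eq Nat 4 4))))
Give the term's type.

type:
  Vec (Eq Nat 4 4) 3


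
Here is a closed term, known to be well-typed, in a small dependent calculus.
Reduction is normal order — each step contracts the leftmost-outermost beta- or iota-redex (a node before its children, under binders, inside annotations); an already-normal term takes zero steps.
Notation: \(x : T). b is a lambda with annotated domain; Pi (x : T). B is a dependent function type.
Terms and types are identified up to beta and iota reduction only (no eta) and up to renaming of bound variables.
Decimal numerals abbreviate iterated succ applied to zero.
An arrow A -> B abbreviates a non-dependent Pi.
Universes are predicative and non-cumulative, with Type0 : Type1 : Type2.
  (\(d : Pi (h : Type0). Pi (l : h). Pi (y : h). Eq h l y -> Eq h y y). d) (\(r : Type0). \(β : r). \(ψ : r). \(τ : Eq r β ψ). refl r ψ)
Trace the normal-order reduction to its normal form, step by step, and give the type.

normal-order reduction sequence:
  (\(d : Pi (h : Type0). Pi (l : h). Pi (y : h). Eq h l y -> Eq h y y). d) (\(r : Type0). \(β : r). \(ψ : r). \(τ : Eq r β ψ). refl r ψ)
  ~> \(d : Type0). \(h : d). \(l : d). \(y : Eq d h l). refl d l
inferred type:
  Pi (d : Type0). Pi (h : d). Pi (l : d). Eq d h l -> Eq d l l


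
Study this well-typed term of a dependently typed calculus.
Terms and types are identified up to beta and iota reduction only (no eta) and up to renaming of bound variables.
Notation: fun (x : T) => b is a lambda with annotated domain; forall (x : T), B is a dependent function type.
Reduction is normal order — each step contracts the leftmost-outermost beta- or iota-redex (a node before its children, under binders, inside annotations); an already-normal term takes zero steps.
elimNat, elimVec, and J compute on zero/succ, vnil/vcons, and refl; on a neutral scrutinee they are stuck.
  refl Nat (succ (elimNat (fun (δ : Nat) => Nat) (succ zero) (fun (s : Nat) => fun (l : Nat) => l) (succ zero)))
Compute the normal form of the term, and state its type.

resulting normal form:
  refl Nat (succ (succ zero))
the term's type:
  Eq Nat (succ (succ zero)) (succ (succ zero))
observation: the term reaches its normal form after 4 normal-order steps.


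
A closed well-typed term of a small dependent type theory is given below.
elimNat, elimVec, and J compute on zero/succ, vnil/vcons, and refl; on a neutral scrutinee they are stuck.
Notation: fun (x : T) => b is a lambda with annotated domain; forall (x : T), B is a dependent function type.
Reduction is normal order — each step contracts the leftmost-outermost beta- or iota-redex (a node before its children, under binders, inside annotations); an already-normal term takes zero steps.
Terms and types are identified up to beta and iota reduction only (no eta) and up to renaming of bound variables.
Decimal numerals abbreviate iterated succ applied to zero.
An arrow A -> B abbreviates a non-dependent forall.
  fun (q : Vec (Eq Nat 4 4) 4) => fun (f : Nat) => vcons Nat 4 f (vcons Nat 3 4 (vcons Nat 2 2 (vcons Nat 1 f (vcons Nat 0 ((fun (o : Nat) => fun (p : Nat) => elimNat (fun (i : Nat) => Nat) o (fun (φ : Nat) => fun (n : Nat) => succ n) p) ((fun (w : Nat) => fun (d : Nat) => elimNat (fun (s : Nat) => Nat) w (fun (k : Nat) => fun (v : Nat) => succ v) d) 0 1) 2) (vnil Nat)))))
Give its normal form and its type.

reduced normal form:
  fun (q : Vec (Eq Nat 4 4) 4) => fun (f : Nat) => vcons Nat 4 f (vcons Nat 3 4 (vcons Nat 2 2 (vcons Nat 1 f (vcons Nat 0 3 (vnil Nat)))))
inferred type:
  Vec (Eq Nat 4 4) 4 -> Nat -> Vec Nat 5
observation: 15 normal-order steps normalize the term, beginning with a beta-redex.


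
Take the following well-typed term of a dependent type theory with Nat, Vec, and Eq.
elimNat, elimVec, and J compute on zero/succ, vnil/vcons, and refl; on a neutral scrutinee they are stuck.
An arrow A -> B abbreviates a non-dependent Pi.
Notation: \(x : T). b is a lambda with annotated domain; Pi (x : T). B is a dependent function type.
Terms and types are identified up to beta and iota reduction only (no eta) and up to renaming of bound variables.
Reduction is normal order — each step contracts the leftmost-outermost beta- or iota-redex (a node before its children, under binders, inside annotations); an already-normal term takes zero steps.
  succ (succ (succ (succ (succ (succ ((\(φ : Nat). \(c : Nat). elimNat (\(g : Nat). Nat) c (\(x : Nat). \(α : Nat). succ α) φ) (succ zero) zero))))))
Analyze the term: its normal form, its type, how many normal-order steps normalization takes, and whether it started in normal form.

resulting normal form:
  succ (succ (succ (succ (succ (succ (succ zero))))))
the term's type:
  Nat
steps to reach normal form (normal order): 6
started in normal form: no
first redex: a beta-redex


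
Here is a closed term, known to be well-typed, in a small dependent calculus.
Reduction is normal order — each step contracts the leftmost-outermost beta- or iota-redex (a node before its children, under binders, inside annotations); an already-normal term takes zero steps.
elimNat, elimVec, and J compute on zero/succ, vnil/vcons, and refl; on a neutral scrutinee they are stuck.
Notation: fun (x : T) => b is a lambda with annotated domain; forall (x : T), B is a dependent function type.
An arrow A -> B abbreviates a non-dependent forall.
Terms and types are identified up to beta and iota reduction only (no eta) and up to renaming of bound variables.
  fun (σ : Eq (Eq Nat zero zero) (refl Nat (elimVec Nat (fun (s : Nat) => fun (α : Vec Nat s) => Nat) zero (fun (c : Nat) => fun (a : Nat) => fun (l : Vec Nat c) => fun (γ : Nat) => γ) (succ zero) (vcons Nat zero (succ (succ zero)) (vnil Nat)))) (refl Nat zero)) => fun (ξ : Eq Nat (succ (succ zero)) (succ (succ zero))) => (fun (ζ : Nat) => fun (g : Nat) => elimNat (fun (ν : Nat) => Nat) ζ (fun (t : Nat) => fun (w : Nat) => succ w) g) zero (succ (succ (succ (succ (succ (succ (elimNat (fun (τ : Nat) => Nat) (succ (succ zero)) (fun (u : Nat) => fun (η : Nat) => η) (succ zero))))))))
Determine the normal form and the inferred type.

resulting normal form:
  fun (σ : Eq (Eq Nat zero zero) (refl Nat zero) (refl Nat zero)) => fun (s : Eq Nat (succ (succ zero)) (succ (succ zero))) => succ (succ (succ (succ (succ (succ (succ (succ zero)))))))
type:
  Eq (Eq Nat zero zero) (refl Nat zero) (refl Nat zero) -> Eq Nat (succ (succ zero)) (succ (succ zero)) -> Nat


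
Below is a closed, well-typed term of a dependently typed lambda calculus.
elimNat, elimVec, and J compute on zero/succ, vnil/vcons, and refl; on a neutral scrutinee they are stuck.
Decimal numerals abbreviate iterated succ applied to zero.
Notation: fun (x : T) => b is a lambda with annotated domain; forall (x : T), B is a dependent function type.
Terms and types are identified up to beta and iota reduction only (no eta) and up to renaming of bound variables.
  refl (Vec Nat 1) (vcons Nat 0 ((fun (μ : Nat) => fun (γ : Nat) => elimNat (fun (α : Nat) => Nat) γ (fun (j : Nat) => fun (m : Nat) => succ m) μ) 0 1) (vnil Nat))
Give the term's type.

inferred type:
  Eq (Vec Nat 1) (vcons Nat 0 1 (vnil Nat)) (vcons Nat 0 1 (vnil Nat))


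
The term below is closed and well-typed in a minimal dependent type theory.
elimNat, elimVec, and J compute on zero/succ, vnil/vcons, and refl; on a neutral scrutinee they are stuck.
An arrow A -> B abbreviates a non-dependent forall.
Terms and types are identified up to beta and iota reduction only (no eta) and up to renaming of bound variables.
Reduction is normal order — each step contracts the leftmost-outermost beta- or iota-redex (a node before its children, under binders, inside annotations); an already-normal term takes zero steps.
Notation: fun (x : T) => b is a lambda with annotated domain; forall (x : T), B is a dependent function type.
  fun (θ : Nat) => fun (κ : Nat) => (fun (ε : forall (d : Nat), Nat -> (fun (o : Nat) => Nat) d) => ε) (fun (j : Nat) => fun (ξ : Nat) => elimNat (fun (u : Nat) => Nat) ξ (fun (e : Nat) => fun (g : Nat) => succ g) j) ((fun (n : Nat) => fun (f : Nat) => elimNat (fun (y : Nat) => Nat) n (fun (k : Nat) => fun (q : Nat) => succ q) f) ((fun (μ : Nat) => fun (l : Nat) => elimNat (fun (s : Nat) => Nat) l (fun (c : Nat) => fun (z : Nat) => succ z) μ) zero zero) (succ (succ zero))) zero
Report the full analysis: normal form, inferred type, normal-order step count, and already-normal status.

reduced normal form:
  fun (θ : Nat) => fun (κ : Nat) => succ (succ zero)
type:
  Nat -> Nat -> Nat
normal-order step count: 22
term was already normal: no
first redex: a beta-redex


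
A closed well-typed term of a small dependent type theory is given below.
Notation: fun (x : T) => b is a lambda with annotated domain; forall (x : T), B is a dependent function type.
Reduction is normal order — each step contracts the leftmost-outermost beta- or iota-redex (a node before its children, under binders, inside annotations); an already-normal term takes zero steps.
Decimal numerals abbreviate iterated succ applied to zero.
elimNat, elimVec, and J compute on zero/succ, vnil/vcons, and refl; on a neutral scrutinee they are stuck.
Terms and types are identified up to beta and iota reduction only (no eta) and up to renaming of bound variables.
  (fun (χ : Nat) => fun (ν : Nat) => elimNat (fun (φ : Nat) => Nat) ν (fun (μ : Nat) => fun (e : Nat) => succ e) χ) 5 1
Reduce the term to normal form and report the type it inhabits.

resulting normal form:
  6
the term's type:
  Nat
observation: the term reaches its normal form after 18 normal-order steps.


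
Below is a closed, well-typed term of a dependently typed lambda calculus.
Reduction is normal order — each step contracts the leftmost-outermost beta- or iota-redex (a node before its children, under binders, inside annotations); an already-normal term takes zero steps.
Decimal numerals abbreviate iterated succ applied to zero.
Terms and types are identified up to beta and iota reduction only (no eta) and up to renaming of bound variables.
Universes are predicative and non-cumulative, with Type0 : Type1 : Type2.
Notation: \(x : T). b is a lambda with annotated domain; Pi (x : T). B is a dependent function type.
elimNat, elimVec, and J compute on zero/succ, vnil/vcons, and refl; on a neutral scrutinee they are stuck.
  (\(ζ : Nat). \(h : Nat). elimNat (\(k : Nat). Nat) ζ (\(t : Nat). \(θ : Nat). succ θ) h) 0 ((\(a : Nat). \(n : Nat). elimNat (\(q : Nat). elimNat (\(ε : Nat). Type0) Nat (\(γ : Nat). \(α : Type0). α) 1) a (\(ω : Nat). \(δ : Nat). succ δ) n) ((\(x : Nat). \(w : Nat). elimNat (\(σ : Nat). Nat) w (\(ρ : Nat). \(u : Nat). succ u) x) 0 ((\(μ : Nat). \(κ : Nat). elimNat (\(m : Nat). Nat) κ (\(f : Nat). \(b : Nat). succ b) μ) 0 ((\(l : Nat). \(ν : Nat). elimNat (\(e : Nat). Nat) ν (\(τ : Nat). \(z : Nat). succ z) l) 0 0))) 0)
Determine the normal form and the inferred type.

reduced normal form:
  0
the term's type:
  Nat
observation: the term reaches its normal form after 15 normal-order steps.


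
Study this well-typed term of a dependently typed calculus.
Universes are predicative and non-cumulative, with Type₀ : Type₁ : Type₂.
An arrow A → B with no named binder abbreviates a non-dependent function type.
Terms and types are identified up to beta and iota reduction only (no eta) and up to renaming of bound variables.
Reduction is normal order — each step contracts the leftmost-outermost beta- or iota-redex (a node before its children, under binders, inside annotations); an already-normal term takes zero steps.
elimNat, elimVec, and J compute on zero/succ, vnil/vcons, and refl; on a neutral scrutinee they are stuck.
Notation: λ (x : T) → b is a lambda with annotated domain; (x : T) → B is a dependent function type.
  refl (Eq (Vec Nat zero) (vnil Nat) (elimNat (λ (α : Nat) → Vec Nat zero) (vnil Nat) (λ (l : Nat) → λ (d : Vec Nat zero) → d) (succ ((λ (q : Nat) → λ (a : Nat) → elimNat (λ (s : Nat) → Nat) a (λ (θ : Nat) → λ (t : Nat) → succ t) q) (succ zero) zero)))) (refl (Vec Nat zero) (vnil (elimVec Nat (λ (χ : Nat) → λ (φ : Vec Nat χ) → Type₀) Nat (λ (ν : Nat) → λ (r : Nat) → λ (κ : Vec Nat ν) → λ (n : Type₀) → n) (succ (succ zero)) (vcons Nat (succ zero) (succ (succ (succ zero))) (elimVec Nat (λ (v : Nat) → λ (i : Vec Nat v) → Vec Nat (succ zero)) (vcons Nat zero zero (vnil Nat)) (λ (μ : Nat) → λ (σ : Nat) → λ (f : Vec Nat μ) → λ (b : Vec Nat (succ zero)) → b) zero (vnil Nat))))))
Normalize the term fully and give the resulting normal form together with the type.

normal form:
  refl (Eq (Vec Nat zero) (vnil Nat) (vnil Nat)) (refl (Vec Nat zero) (vnil Nat))
type:
  Eq (Eq (Vec Nat zero) (vnil Nat) (vnil Nat)) (refl (Vec Nat zero) (vnil Nat)) (refl (Vec Nat zero) (vnil Nat))
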